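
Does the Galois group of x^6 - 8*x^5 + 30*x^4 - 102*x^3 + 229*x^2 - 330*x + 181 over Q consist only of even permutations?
The polynomial is irreducible of degree 6 over Q. Its discriminant is 5729525925351424 = 75693632^2, a perfect square. A Galois group lies in the alternating group exactly when the discriminant is a square in Q, so the Galois group (A_4) is contained in A_6.

Yes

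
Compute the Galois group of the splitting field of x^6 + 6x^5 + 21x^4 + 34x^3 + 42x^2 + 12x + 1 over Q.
The polynomial f is an irreducible sextic over Q, so G = Gal(f/Q) is one of the 16 transitive subgroups 6T1, ..., 6T16 of S_6. The discriminant of f is -1024192512, which is not a perfect square, so G is not contained in A_6. The transitive groups of degree 6 not contained in A_6 are: C_6 (6T1, order 6), S_3 (6T2, order 6), D_6 (6T3, order 12), C_3 x S_3 (6T5, order 18), A_4 x C_2 (6T6, order 24), S_4 (6T8, order 24), S_3 x S_3 (6T9, order 36), S_4 x C_2 (6T11, order 48), (S_3 x S_3) : C_2 (6T13, order 72), PGL(2,5) (6T14, order 120), S_6 (6T16, order 720). By Dedekind's theorem, for a prime p not dividing disc(f) the degrees of the irreducible factors of f mod p form the cycle type of an element of G. Factoring f modulo the 21 such primes p <= 89 (skipping 2, 3, 7, which divide the discriminant), each new pattern first appears at: mod 5: f = (x^6 + x^5 + x^4 + 4x^3 + 2x^2 + 2x + 1), pattern 6; mod 11: f = (x + 7)(x^5 + 10x^4 + 6x^3 + 3x^2 + 10x + 8), pattern 5+1; mod 13: f = (x + 1)(x + 12)(x^4 + 6x^3 + 9x^2 + x + 12), pattern 4+1+1; mod 23: f = (x + 14)(x + 20)(x^2 + 2x + 4)(x^2 + 16x + 13), pattern 2+2+1+1; mod 43: f = (x^3 + 22x^2 + 37x + 39)(x^3 + 27x^2 + 35x + 32), pattern 3+3; mod 61: f = (x^2 + 5x + 22)(x^2 + 18x + 52)(x^2 + 44x + 4), pattern 2+2+2. No other pattern occurs in this range, so the set of observed cycle types is {6, 5+1, 4+1+1, 2+2+1+1, 3+3, 2+2+2}. The candidates containing elements of all these cycle types are PGL(2,5) (6T14) of order 120, S_6 (6T16) of order 720; the others are excluded. The observed types are precisely the cycle types that occur in PGL(2,5) (6T14) (apart from the identity). Each of the other remaining candidates has further cycle types, and by the Chebotarev density theorem the matching factorization patterns would occur for a proportion of primes equal to their share of the group: S_6 (6T16) additionally contains elements of type 4+2, 3+2+1, 3+1+1+1, 2+1+1+1+1 (265 of its 720 elements, about 37% of primes). None of the 21 primes tested shows any such pattern (for each of these groups the chance of that is below 10^-4), which rules them out. Hence G = PGL(2,5) (6T14), of order 120.

PGL(2,5), S_5 acting on 6 points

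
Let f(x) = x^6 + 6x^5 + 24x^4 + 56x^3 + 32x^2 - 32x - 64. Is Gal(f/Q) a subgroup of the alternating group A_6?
No

The polynomial is irreducible of degree 6 over Q. Its discriminant is 870211913777152, which is not a perfect square. A Galois group lies in the alternating group exactly when the discriminant is a square in Q, so the Galois group (S_4) is not contained in A_6.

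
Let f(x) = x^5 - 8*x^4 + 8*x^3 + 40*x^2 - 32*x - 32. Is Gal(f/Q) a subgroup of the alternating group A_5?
The polynomial is irreducible of degree 5 over Q. Its discriminant is 15352201216 = 123904^2, a perfect square. A Galois group lies in the alternating group exactly when the discriminant is a square in Q, so the Galois group (C_5) is contained in A_5.

Yes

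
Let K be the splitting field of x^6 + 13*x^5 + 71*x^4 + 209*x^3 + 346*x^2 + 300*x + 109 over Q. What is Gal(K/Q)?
The polynomial f is an irreducible sextic over Q, so G = Gal(f/Q) is one of the 16 transitive subgroups 6T1, ..., 6T16 of S_6. The discriminant of f is 525625 = 725^2, a perfect square, so G is contained in A_6. The transitive groups of degree 6 contained in A_6 are: A_4 (6T4, order 12), S_4 (6T7, order 24), (C_3 x C_3) : C_4 (6T10, order 36), PSL(2,5) (6T12, order 60), A_6 (6T15, order 360). By Dedekind's theorem, for a prime p not dividing disc(f) the degrees of the irreducible factors of f mod p form the cycle type of an element of G. Factoring f modulo the 19 such primes p <= 73 (skipping 5, 29, which divide the discriminant), each new pattern first appears at: mod 2: f = (x^2 + x + 1)(x^4 + x + 1), pattern 4+2; mod 11: f = (x^3 + 3x^2 + 5x + 5)(x^3 + 10x^2 + 3x + 2), pattern 3+3; mod 19: f = (x + 13)(x + 14)(x^2 + 8x + 17)(x^2 + 16x + 8), pattern 2+2+1+1; mod 61: f = (x + 30)(x + 37)(x + 44)(x^3 + 24x^2 + 59x + 50), pattern 3+1+1+1. No other pattern occurs in this range, so the set of observed cycle types is {4+2, 3+3, 2+2+1+1, 3+1+1+1}. The candidates containing elements of all these cycle types are (C_3 x C_3) : C_4 (6T10) of order 36, A_6 (6T15) of order 360; the others are excluded. The observed types are precisely the cycle types that occur in (C_3 x C_3) : C_4 (6T10) (apart from the identity). Each of the other remaining candidates has further cycle types, and by the Chebotarev density theorem the matching factorization patterns would occur for a proportion of primes equal to their share of the group: A_6 (6T15) additionally contains elements of type 5+1 (144 of its 360 elements, about 40% of primes). None of the 19 primes tested shows any such pattern (for each of these groups the chance of that is below 10^-4), which rules them out. Hence G = (C_3 x C_3) : C_4 (6T10), of order 36.

(C_3 x C_3) : C_4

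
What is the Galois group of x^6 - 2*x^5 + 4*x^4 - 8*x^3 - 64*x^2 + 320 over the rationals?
(C_3 x C_3) : C_4 (also written G36+)

The polynomial f is an irreducible sextic over Q, so G = Gal(f/Q) is one of the 16 transitive subgroups 6T1, ..., 6T16 of S_6. The discriminant of f is 564385546240000 = 23756800^2, a perfect square, so G is contained in A_6. The transitive groups of degree 6 contained in A_6 are: A_4 (6T4, order 12), S_4 (6T7, order 24), (C_3 x C_3) : C_4 (6T10, order 36), PSL(2,5) (6T12, order 60), A_6 (6T15, order 360). By Dedekind's theorem, for a prime p not dividing disc(f) the degrees of the irreducible factors of f mod p form the cycle type of an element of G. Factoring f modulo the 19 such primes p <= 79 (skipping 2, 5, 29, which divide the discriminant), each new pattern first appears at: mod 3: f = (x^2 + 1)(x^4 + x^3 + 2), pattern 4+2; mod 11: f = (x^3 + 3x^2 + 10x + 7)(x^3 + 6x^2 + 9x + 8), pattern 3+3; mod 19: f = (x + 14)(x + 16)(x^2 + 11x + 1)(x^2 + 14x + 15), pattern 2+2+1+1; mod 61: f = (x + 5)(x + 38)(x + 52)(x^3 + 25x^2 + 22x + 23), pattern 3+1+1+1. No other pattern occurs in this range, so the set of observed cycle types is {4+2, 3+3, 2+2+1+1, 3+1+1+1}. The candidates containing elements of all these cycle types are (C_3 x C_3) : C_4 (6T10) of order 36, A_6 (6T15) of order 360; the others are excluded. The observed types are precisely the cycle types that occur in (C_3 x C_3) : C_4 (6T10) (apart from the identity). Each of the other remaining candidates has further cycle types, and by the Chebotarev density theorem the matching factorization patterns would occur for a proportion of primes equal to their share of the group: A_6 (6T15) additionally contains elements of type 5+1 (144 of its 360 elements, about 40% of primes). None of the 19 primes tested shows any such pattern (for each of these groups the chance of that is below 10^-4), which rules them out. Hence G = (C_3 x C_3) : C_4 (6T10), of order 36.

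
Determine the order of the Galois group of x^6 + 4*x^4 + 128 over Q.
48

The degree of the splitting field over Q equals the order of the Galois group, so first determine the group. The polynomial f is an irreducible sextic over Q, so G = Gal(f/Q) is one of the 16 transitive subgroups 6T1, ..., 6T16 of S_6. The discriminant of f is -1849378557919232, which is not a perfect square, so G is not contained in A_6. The transitive groups of degree 6 not contained in A_6 are: C_6 (6T1, order 6), S_3 (6T2, order 6), D_6 (6T3, order 12), C_3 x S_3 (6T5, order 18), A_4 x C_2 (6T6, order 24), S_4 (6T8, order 24), S_3 x S_3 (6T9, order 36), S_4 x C_2 (6T11, order 48), (S_3 x S_3) : C_2 (6T13, order 72), PGL(2,5) (6T14, order 120), S_6 (6T16, order 720). By Dedekind's theorem, for a prime p not dividing disc(f) the degrees of the irreducible factors of f mod p form the cycle type of an element of G. Factoring f modulo the 29 such primes p <= 127 (skipping 2, 29, which divide the discriminant), each new pattern first appears at: mod 3: f = (x^3 + x^2 + x + 2)(x^3 + 2x^2 + x + 1), pattern 3+3; mod 5: f = (x^6 + 4x^4 + 3), pattern 6; mod 7: f = (x + 1)(x + 6)(x^4 + 5x^2 + 5), pattern 4+1+1; mod 17: f = (x + 7)(x + 10)(x^2 + 4x + 9)(x^2 + 13x + 9), pattern 2+2+1+1; mod 23: f = (x^2 + 16)(x^2 + 3x + 10)(x^2 + 20x + 10), pattern 2+2+2; mod 67: f = (x^2 + 56)(x^4 + 15x^2 + 31), pattern 4+2; mod 127: f = (x + 7)(x + 47)(x + 80)(x + 120)(x^2 + 103), pattern 2+1+1+1+1. No other pattern occurs in this range, so the set of observed cycle types is {3+3, 6, 4+1+1, 2+2+1+1, 2+2+2, 4+2, 2+1+1+1+1}. The candidates containing elements of all these cycle types are S_4 x C_2 (6T11) of order 48, S_6 (6T16) of order 720; the others are excluded. The observed types are precisely the cycle types that occur in S_4 x C_2 (6T11) (apart from the identity). Each of the other remaining candidates has further cycle types, and by the Chebotarev density theorem the matching factorization patterns would occur for a proportion of primes equal to their share of the group: S_6 (6T16) additionally contains elements of type 5+1, 3+2+1, 3+1+1+1 (304 of its 720 elements, about 42% of primes). None of the 29 primes tested shows any such pattern (for each of these groups the chance of that is below 10^-4), which rules them out. Hence G = S_4 x C_2 (6T11), of order 48. The Galois group S_4 x C_2 (6T11) has order 48, so the splitting field has degree 48 over Q.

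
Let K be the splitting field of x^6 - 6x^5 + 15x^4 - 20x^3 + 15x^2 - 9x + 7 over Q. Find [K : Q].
72

The degree of the splitting field over Q equals the order of the Galois group, so first determine the group. The polynomial f is an irreducible sextic over Q, so G = Gal(f/Q) is one of the 16 transitive subgroups 6T1, ..., 6T16 of S_6. The discriminant of f is -9059283, which is not a perfect square, so G is not contained in A_6. The transitive groups of degree 6 not contained in A_6 are: C_6 (6T1, order 6), S_3 (6T2, order 6), D_6 (6T3, order 12), C_3 x S_3 (6T5, order 18), A_4 x C_2 (6T6, order 24), S_4 (6T8, order 24), S_3 x S_3 (6T9, order 36), S_4 x C_2 (6T11, order 48), (S_3 x S_3) : C_2 (6T13, order 72), PGL(2,5) (6T14, order 120), S_6 (6T16, order 720). By Dedekind's theorem, for a prime p not dividing disc(f) the degrees of the irreducible factors of f mod p form the cycle type of an element of G. Factoring f modulo the 28 such primes p <= 127 (skipping 3, 17, 43, which divide the discriminant), each new pattern first appears at: mod 2: f = (x^6 + x^4 + x^2 + x + 1), pattern 6; mod 7: f = (x)(x^2 + 2x + 3)(x^3 + 6x^2 + 4), pattern 3+2+1; mod 11: f = (x^2 + 7x + 5)(x^4 + 9x^3 + 2x^2 + 9x + 8), pattern 4+2; mod 13: f = (x + 2)(x + 7)(x^2 + x + 4)(x^2 + 10x + 5), pattern 2+2+1+1; mod 61: f = (x + 39)(x + 50)(x + 56)(x + 58)(x^2 + 35x + 14), pattern 2+1+1+1+1; mod 97: f = (x + 47)(x + 84)(x + 86)(x^3 + 68x^2 + 18x + 73), pattern 3+1+1+1; mod 113: f = (x^2 + 47x + 24)(x^2 + 66x + 38)(x^2 + 107x + 15), pattern 2+2+2; mod 127: f = (x^3 + 36x^2 + 31x + 41)(x^3 + 85x^2 + 99x + 90), pattern 3+3. No other pattern occurs in this range, so the set of observed cycle types is {6, 3+2+1, 4+2, 2+2+1+1, 2+1+1+1+1, 3+1+1+1, 2+2+2, 3+3}. The candidates containing elements of all these cycle types are (S_3 x S_3) : C_2 (6T13) of order 72, S_6 (6T16) of order 720; the others are excluded. The observed types are precisely the cycle types that occur in (S_3 x S_3) : C_2 (6T13) (apart from the identity). Each of the other remaining candidates has further cycle types, and by the Chebotarev density theorem the matching factorization patterns would occur for a proportion of primes equal to their share of the group: S_6 (6T16) additionally contains elements of type 5+1, 4+1+1 (234 of its 720 elements, about 32% of primes). None of the 28 primes tested shows any such pattern (for each of these groups the chance of that is below 10^-4), which rules them out. Hence G = (S_3 x S_3) : C_2 (6T13), of order 72. The Galois group (S_3 x S_3) : C_2 (6T13) has order 72, so the splitting field has degree 72 over Q.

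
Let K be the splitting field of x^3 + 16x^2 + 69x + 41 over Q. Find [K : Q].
3

The degree of the splitting field over Q equals the order of the Galois group, so first determine the group. The polynomial is an irreducible cubic over Q and its discriminant is 2401 = 49^2, a perfect square. For an irreducible cubic, a square discriminant forces the Galois group to be A_3, the cyclic group of order 3. The Galois group C_3 (3T1) has order 3, so the splitting field has degree 3 over Q.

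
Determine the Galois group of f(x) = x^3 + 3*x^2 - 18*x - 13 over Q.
The polynomial is an irreducible cubic over Q and its discriminant is 35721 = 189^2, a perfect square. For an irreducible cubic, a square discriminant forces the Galois group to be A_3, the cyclic group of order 3.

C_3, A_3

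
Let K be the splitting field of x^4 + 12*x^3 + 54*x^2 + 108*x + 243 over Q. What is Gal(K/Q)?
The polynomial is an irreducible quartic over Q and its discriminant is 1088391168, which is not a perfect square, so the Galois group is not contained in A_4. The resolvent cubic y^3 - 54*y^2 + 324*y + 5832 has exactly one rational root, so the Galois group is C_4 or D_4. The quartic remains irreducible over Q(sqrt(disc)), so the group is D_4.

D_4 (order 8)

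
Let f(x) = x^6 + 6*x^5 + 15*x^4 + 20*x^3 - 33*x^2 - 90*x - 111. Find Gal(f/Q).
The polynomial f is an irreducible sextic over Q, so G = Gal(f/Q) is one of the 16 transitive subgroups 6T1, ..., 6T16 of S_6. The discriminant of f is 450868486864896 = 21233664^2, a perfect square, so G is contained in A_6. The transitive groups of degree 6 contained in A_6 are: A_4 (6T4, order 12), S_4 (6T7, order 24), (C_3 x C_3) : C_4 (6T10, order 36), PSL(2,5) (6T12, order 60), A_6 (6T15, order 360). By Dedekind's theorem, for a prime p not dividing disc(f) the degrees of the irreducible factors of f mod p form the cycle type of an element of G. Factoring f modulo the 33 such primes p <= 149 (skipping 2, 3, which divide the discriminant), each new pattern first appears at: mod 5: f = (x^3 + 4x + 3)(x^3 + x^2 + x + 3), pattern 3+3; mod 17: f = (x + 5)(x + 14)(x^2 + 2x + 6)(x^2 + 2x + 12), pattern 2+2+1+1; mod 71: f = (x + 8)(x + 9)(x + 11)(x + 62)(x + 64)(x + 65), pattern 1+1+1+1+1+1. No other pattern occurs in this range, so the set of observed cycle types is {3+3, 2+2+1+1, 1+1+1+1+1+1}. The candidates containing elements of all these cycle types are A_4 (6T4) of order 12, S_4 (6T7) of order 24, (C_3 x C_3) : C_4 (6T10) of order 36, PSL(2,5) (6T12) of order 60, A_6 (6T15) of order 360; the others are excluded. The observed types are precisely the cycle types that occur in A_4 (6T4). Each of the other remaining candidates has further cycle types, and by the Chebotarev density theorem the matching factorization patterns would occur for a proportion of primes equal to their share of the group: S_4 (6T7) additionally contains elements of type 4+2 (6 of its 24 elements, about 25% of primes); (C_3 x C_3) : C_4 (6T10) additionally contains elements of type 4+2, 3+1+1+1 (22 of its 36 elements, about 61% of primes); PSL(2,5) (6T12) additionally contains elements of type 5+1 (24 of its 60 elements, about 40% of primes); A_6 (6T15) additionally contains elements of type 5+1, 4+2, 3+1+1+1 (274 of its 360 elements, about 76% of primes). None of the 33 primes tested shows any such pattern (for each of these groups the chance of that is below 10^-4), which rules them out. Hence G = A_4 (6T4), of order 12.

A_4 (order 12)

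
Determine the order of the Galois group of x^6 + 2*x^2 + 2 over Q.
48

The degree of the splitting field over Q equals the order of the Galois group, so first determine the group. The polynomial f is an irreducible sextic over Q, so G = Gal(f/Q) is one of the 16 transitive subgroups 6T1, ..., 6T16 of S_6. The discriminant of f is -2508800, which is not a perfect square, so G is not contained in A_6. The transitive groups of degree 6 not contained in A_6 are: C_6 (6T1, order 6), S_3 (6T2, order 6), D_6 (6T3, order 12), C_3 x S_3 (6T5, order 18), A_4 x C_2 (6T6, order 24), S_4 (6T8, order 24), S_3 x S_3 (6T9, order 36), S_4 x C_2 (6T11, order 48), (S_3 x S_3) : C_2 (6T13, order 72), PGL(2,5) (6T14, order 120), S_6 (6T16, order 720). By Dedekind's theorem, for a prime p not dividing disc(f) the degrees of the irreducible factors of f mod p form the cycle type of an element of G. Factoring f modulo the 17 such primes p <= 71 (skipping 2, 5, 7, which divide the discriminant), each new pattern first appears at: mod 3: f = (x^3 + x^2 + 2x + 1)(x^3 + 2x^2 + 2x + 2), pattern 3+3; mod 13: f = (x^6 + 2x^2 + 2), pattern 6; mod 19: f = (x^2 + 5)(x^4 + 14x^2 + 8), pattern 4+2; mod 23: f = (x + 11)(x + 12)(x^4 + 6x^2 + 15), pattern 4+1+1; mod 53: f = (x^2 + 45)(x^2 + 11x + 38)(x^2 + 42x + 38), pattern 2+2+2; mod 59: f = (x + 4)(x + 55)(x^2 + 5x + 50)(x^2 + 54x + 50), pattern 2+2+1+1; mod 71: f = (x + 8)(x + 11)(x + 60)(x + 63)(x^2 + 43), pattern 2+1+1+1+1. No other pattern occurs in this range, so the set of observed cycle types is {3+3, 6, 4+2, 4+1+1, 2+2+2, 2+2+1+1, 2+1+1+1+1}. The candidates containing elements of all these cycle types are S_4 x C_2 (6T11) of order 48, S_6 (6T16) of order 720; the others are excluded. The observed types are precisely the cycle types that occur in S_4 x C_2 (6T11) (apart from the identity). Each of the other remaining candidates has further cycle types, and by the Chebotarev density theorem the matching factorization patterns would occur for a proportion of primes equal to their share of the group: S_6 (6T16) additionally contains elements of type 5+1, 3+2+1, 3+1+1+1 (304 of its 720 elements, about 42% of primes). None of the 17 primes tested shows any such pattern (for each of these groups the chance of that is below 10^-4), which rules them out. Hence G = S_4 x C_2 (6T11), of order 48. The Galois group S_4 x C_2 (6T11) has order 48, so the splitting field has degree 48 over Q.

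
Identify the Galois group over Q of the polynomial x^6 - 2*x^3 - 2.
The polynomial f is an irreducible sextic over Q, so G = Gal(f/Q) is one of the 16 transitive subgroups 6T1, ..., 6T16 of S_6. The discriminant of f is 5038848, which is not a perfect square, so G is not contained in A_6. The transitive groups of degree 6 not contained in A_6 are: C_6 (6T1, order 6), S_3 (6T2, order 6), D_6 (6T3, order 12), C_3 x S_3 (6T5, order 18), A_4 x C_2 (6T6, order 24), S_4 (6T8, order 24), S_3 x S_3 (6T9, order 36), S_4 x C_2 (6T11, order 48), (S_3 x S_3) : C_2 (6T13, order 72), PGL(2,5) (6T14, order 120), S_6 (6T16, order 720). By Dedekind's theorem, for a prime p not dividing disc(f) the degrees of the irreducible factors of f mod p form the cycle type of an element of G. Factoring f modulo the 23 such primes p <= 97 (skipping 2, 3, which divide the discriminant), each new pattern first appears at: mod 5: f = (x^6 + 3x^3 + 3), pattern 6; mod 11: f = (x + 3)(x + 5)(x^2 + 6x + 3)(x^2 + 8x + 9), pattern 2+2+1+1; mod 13: f = (x + 2)(x + 5)(x + 6)(x^3 + 3), pattern 3+1+1+1; mod 31: f = (x^2 + 8x + 24)(x^2 + 9x + 11)(x^2 + 14x + 27), pattern 2+2+2; mod 97: f = (x^3 + 9)(x^3 + 86), pattern 3+3. No other pattern occurs in this range, so the set of observed cycle types is {6, 2+2+1+1, 3+1+1+1, 2+2+2, 3+3}. The candidates containing elements of all these cycle types are S_3 x S_3 (6T9) of order 36, (S_3 x S_3) : C_2 (6T13) of order 72, S_6 (6T16) of order 720; the others are excluded. The observed types are precisely the cycle types that occur in S_3 x S_3 (6T9) (apart from the identity). Each of the other remaining candidates has further cycle types, and by the Chebotarev density theorem the matching factorization patterns would occur for a proportion of primes equal to their share of the group: (S_3 x S_3) : C_2 (6T13) additionally contains elements of type 4+2, 3+2+1, 2+1+1+1+1 (36 of its 72 elements, about 50% of primes); S_6 (6T16) additionally contains elements of type 5+1, 4+2, 4+1+1, 3+2+1, 2+1+1+1+1 (459 of its 720 elements, about 64% of primes). None of the 23 primes tested shows any such pattern (for each of these groups the chance of that is below 10^-4), which rules them out. Hence G = S_3 x S_3 (6T9), of order 36.

S_3 x S_3 (order 36)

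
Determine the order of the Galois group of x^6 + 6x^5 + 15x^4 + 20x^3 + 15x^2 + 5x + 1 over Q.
720

The degree of the splitting field over Q equals the order of the Galois group, so first determine the group. The polynomial f is an irreducible sextic over Q, so G = Gal(f/Q) is one of the 16 transitive subgroups 6T1, ..., 6T16 of S_6. The discriminant of f is -43531, which is not a perfect square, so G is not contained in A_6. The transitive groups of degree 6 not contained in A_6 are: C_6 (6T1, order 6), S_3 (6T2, order 6), D_6 (6T3, order 12), C_3 x S_3 (6T5, order 18), A_4 x C_2 (6T6, order 24), S_4 (6T8, order 24), S_3 x S_3 (6T9, order 36), S_4 x C_2 (6T11, order 48), (S_3 x S_3) : C_2 (6T13, order 72), PGL(2,5) (6T14, order 120), S_6 (6T16, order 720). By Dedekind's theorem, for a prime p not dividing disc(f) the degrees of the irreducible factors of f mod p form the cycle type of an element of G. Factoring f modulo the 4 such primes p <= 7, each new pattern first appears at: mod 2: f = (x^6 + x^4 + x^2 + x + 1), pattern 6; mod 3: f = (x + 2)(x^2 + 1)(x^3 + x^2 + 2), pattern 3+2+1; mod 5: f = (x^3 + 2x + 4)(x^3 + x^2 + 3x + 4), pattern 3+3; mod 7: f = (x + 6)(x^5 + x^3 + x + 6), pattern 5+1. No other pattern occurs in this range, so the set of observed cycle types is {6, 3+2+1, 3+3, 5+1}. Among the candidates above, the only group containing elements of all these cycle types is S_6 (6T16); every other candidate lacks at least one of them. Hence G = S_6 (6T16), of order 720. The Galois group S_6 (6T16) has order 720, so the splitting field has degree 720 over Q.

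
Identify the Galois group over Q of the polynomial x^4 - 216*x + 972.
The polynomial is an irreducible quartic over Q and its discriminant is 176319369216 = 419904^2, a perfect square, so the Galois group is contained in A_4. The resolvent cubic y^3 - 3888*y - 46656 is irreducible over Q. An irreducible resolvent with square discriminant gives A_4.

A_4 (also written A4)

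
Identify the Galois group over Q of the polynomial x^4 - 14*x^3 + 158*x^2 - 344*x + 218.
The polynomial is an irreducible quartic over Q and its discriminant is 22072450624 = 148568^2, a perfect square, so the Galois group is contained in A_4. The resolvent cubic y^3 - 158*y^2 + 3944*y - 23288 is irreducible over Q. An irreducible resolvent with square discriminant gives A_4.

4T4: A_4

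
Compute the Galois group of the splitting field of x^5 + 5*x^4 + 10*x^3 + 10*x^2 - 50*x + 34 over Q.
5T4: A_5

The polynomial f is an irreducible quintic over Q, so G = Gal(f/Q) is a transitive subgroup of S_5: one of C_5 (5T1, order 5), D_5 (5T2, order 10), F_20 (5T3, order 20), A_5 (5T4, order 60) or S_5 (5T5, order 120). The discriminant of f is 58564000000 = 242000^2, a perfect square, so G is contained in A_5. The transitive groups of degree 5 contained in A_5 are: C_5 (5T1, order 5), D_5 (5T2, order 10), A_5 (5T4, order 60). By Dedekind's theorem, for a prime p not dividing disc(f) the degrees of the irreducible factors of f mod p form the cycle type of an element of G. Factoring f modulo the 3 such primes p <= 13 (skipping 2, 5, 11, which divide the discriminant), each new pattern first appears at: mod 3: f = (x^5 + 2x^4 + x^3 + x^2 + x + 1), pattern 5; mod 13: f = (x + 7)(x + 9)(x^3 + 2x^2 + 6x + 9), pattern 3+1+1. No other pattern occurs in this range, so the set of observed cycle types is {5, 3+1+1}. Among the candidates above, the only group containing elements of all these cycle types is A_5 (5T4) — each of C_5 (5T1), D_5 (5T2) lacks at least one of them. Hence G = A_5 (5T4), of order 60.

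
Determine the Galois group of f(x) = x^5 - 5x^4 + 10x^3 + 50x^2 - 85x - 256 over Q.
F_20 (order 20)

The polynomial f is an irreducible quintic over Q, so G = Gal(f/Q) is a transitive subgroup of S_5: one of C_5 (5T1, order 5), D_5 (5T2, order 10), F_20 (5T3, order 20), A_5 (5T4, order 60) or S_5 (5T5, order 120). The discriminant of f is 16850349253125, which is not a perfect square, so G is not contained in A_5. The transitive groups of degree 5 not contained in A_5 are: F_20 (5T3, order 20), S_5 (5T5, order 120). By Dedekind's theorem, for a prime p not dividing disc(f) the degrees of the irreducible factors of f mod p form the cycle type of an element of G. Factoring f modulo the 18 such primes p <= 73 (skipping 3, 5, 41, which divide the discriminant), each new pattern first appears at: mod 2: f = (x)(x^4 + x^3 + 1), pattern 4+1; mod 11: f = (x^5 + 6x^4 + 10x^3 + 6x^2 + 3x + 8), pattern 5; mod 19: f = (x + 18)(x^2 + 3x + 12)(x^2 + 12x + 15), pattern 2+2+1. No other pattern occurs in this range, so the set of observed cycle types is {4+1, 5, 2+2+1}. The candidates containing elements of all these cycle types are F_20 (5T3) of order 20, S_5 (5T5) of order 120; the others are excluded. The observed types are precisely the cycle types that occur in F_20 (5T3) (apart from the identity). Each of the other remaining candidates has further cycle types, and by the Chebotarev density theorem the matching factorization patterns would occur for a proportion of primes equal to their share of the group: S_5 (5T5) additionally contains elements of type 3+2, 3+1+1, 2+1+1+1 (50 of its 120 elements, about 42% of primes). None of the 18 primes tested shows any such pattern (for each of these groups the chance of that is below 10^-4), which rules them out. Hence G = F_20 (5T3), of order 20.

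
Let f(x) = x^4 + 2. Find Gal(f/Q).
4T3: D_4

The polynomial is an irreducible quartic over Q and its discriminant is 2048, which is not a perfect square, so the Galois group is not contained in A_4. The resolvent cubic y^3 - 8*y has exactly one rational root, so the Galois group is C_4 or D_4. The quartic remains irreducible over Q(sqrt(disc)), so the group is D_4.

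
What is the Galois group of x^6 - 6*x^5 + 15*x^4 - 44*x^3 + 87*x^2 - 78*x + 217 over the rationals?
C_3 x S_3 (also written G18)

The polynomial f is an irreducible sextic over Q, so G = Gal(f/Q) is one of the 16 transitive subgroups 6T1, ..., 6T16 of S_6. The discriminant of f is -190210142896128, which is not a perfect square, so G is not contained in A_6. The transitive groups of degree 6 not contained in A_6 are: C_6 (6T1, order 6), S_3 (6T2, order 6), D_6 (6T3, order 12), C_3 x S_3 (6T5, order 18), A_4 x C_2 (6T6, order 24), S_4 (6T8, order 24), S_3 x S_3 (6T9, order 36), S_4 x C_2 (6T11, order 48), (S_3 x S_3) : C_2 (6T13, order 72), PGL(2,5) (6T14, order 120), S_6 (6T16, order 720). By Dedekind's theorem, for a prime p not dividing disc(f) the degrees of the irreducible factors of f mod p form the cycle type of an element of G. Factoring f modulo the 33 such primes p <= 149 (skipping 2, 3, which divide the discriminant), each new pattern first appears at: mod 5: f = (x^6 + 4x^5 + x^3 + 2x^2 + 2x + 2), pattern 6; mod 7: f = (x)(x + 1)(x + 3)(x^3 + 4x^2 + 3x + 2), pattern 3+1+1+1; mod 17: f = (x^2 + 10)(x^2 + 5x + 5)(x^2 + 6x + 4), pattern 2+2+2; mod 19: f = (x^3 + 16x^2 + 3x + 3)(x^3 + 16x^2 + 3x + 9), pattern 3+3; mod 73: f = (x + 25)(x + 41)(x + 43)(x + 57)(x + 59)(x + 61), pattern 1+1+1+1+1+1. No other pattern occurs in this range, so the set of observed cycle types is {6, 3+1+1+1, 2+2+2, 3+3, 1+1+1+1+1+1}. The candidates containing elements of all these cycle types are C_3 x S_3 (6T5) of order 18, S_3 x S_3 (6T9) of order 36, (S_3 x S_3) : C_2 (6T13) of order 72, S_6 (6T16) of order 720; the others are excluded. The observed types are precisely the cycle types that occur in C_3 x S_3 (6T5). Each of the other remaining candidates has further cycle types, and by the Chebotarev density theorem the matching factorization patterns would occur for a proportion of primes equal to their share of the group: S_3 x S_3 (6T9) additionally contains elements of type 2+2+1+1 (9 of its 36 elements, about 25% of primes); (S_3 x S_3) : C_2 (6T13) additionally contains elements of type 4+2, 3+2+1, 2+2+1+1, 2+1+1+1+1 (45 of its 72 elements, about 62% of primes); S_6 (6T16) additionally contains elements of type 5+1, 4+2, 4+1+1, 3+2+1, 2+2+1+1, 2+1+1+1+1 (504 of its 720 elements, about 70% of primes). None of the 33 primes tested shows any such pattern (for each of these groups the chance of that is below 10^-4), which rules them out. Hence G = C_3 x S_3 (6T5), of order 18.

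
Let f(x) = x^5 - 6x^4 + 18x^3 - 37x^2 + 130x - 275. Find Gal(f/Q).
D_5 (also written D5)

The polynomial f is an irreducible quintic over Q, so G = Gal(f/Q) is a transitive subgroup of S_5: one of C_5 (5T1, order 5), D_5 (5T2, order 10), F_20 (5T3, order 20), A_5 (5T4, order 60) or S_5 (5T5, order 120). The discriminant of f is 2916392985025 = 1707745^2, a perfect square, so G is contained in A_5. The transitive groups of degree 5 contained in A_5 are: C_5 (5T1, order 5), D_5 (5T2, order 10), A_5 (5T4, order 60). By Dedekind's theorem, for a prime p not dividing disc(f) the degrees of the irreducible factors of f mod p form the cycle type of an element of G. Factoring f modulo the 23 such primes p <= 103 (skipping 5, 13, 43, 47, which divide the discriminant), each new pattern first appears at: mod 2: f = (x^5 + x^2 + 1), pattern 5; mod 11: f = (x)(x^2 + 6x + 7)(x^2 + 10x + 6), pattern 2+2+1; mod 83: f = (x + 27)(x + 34)(x + 35)(x + 66)(x + 81), pattern 1+1+1+1+1. No other pattern occurs in this range, so the set of observed cycle types is {5, 2+2+1, 1+1+1+1+1}. The candidates containing elements of all these cycle types are D_5 (5T2) of order 10, A_5 (5T4) of order 60; the others are excluded. The observed types are precisely the cycle types that occur in D_5 (5T2). Each of the other remaining candidates has further cycle types, and by the Chebotarev density theorem the matching factorization patterns would occur for a proportion of primes equal to their share of the group: A_5 (5T4) additionally contains elements of type 3+1+1 (20 of its 60 elements, about 33% of primes). None of the 23 primes tested shows any such pattern (for each of these groups the chance of that is below 10^-4), which rules them out. Hence G = D_5 (5T2), of order 10.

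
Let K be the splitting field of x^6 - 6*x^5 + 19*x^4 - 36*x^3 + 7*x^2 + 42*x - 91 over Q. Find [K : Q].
12

The degree of the splitting field over Q equals the order of the Galois group, so first determine the group. The polynomial f is an irreducible sextic over Q, so G = Gal(f/Q) is one of the 16 transitive subgroups 6T1, ..., 6T16 of S_6. The discriminant of f is 164995463643136 = 12845056^2, a perfect square, so G is contained in A_6. The transitive groups of degree 6 contained in A_6 are: A_4 (6T4, order 12), S_4 (6T7, order 24), (C_3 x C_3) : C_4 (6T10, order 36), PSL(2,5) (6T12, order 60), A_6 (6T15, order 360). By Dedekind's theorem, for a prime p not dividing disc(f) the degrees of the irreducible factors of f mod p form the cycle type of an element of G. Factoring f modulo the 33 such primes p <= 149 (skipping 2, 7, which divide the discriminant), each new pattern first appears at: mod 3: f = (x^3 + 2x + 1)(x^3 + 2x + 2), pattern 3+3; mod 13: f = (x)(x + 11)(x^2 + 11x + 8)(x^2 + 11x + 12), pattern 2+2+1+1. No other pattern occurs in this range, so the set of observed cycle types is {3+3, 2+2+1+1}. The candidates containing elements of all these cycle types are A_4 (6T4) of order 12, S_4 (6T7) of order 24, (C_3 x C_3) : C_4 (6T10) of order 36, PSL(2,5) (6T12) of order 60, A_6 (6T15) of order 360; the others are excluded. The observed types are precisely the cycle types that occur in A_4 (6T4) (apart from the identity). Each of the other remaining candidates has further cycle types, and by the Chebotarev density theorem the matching factorization patterns would occur for a proportion of primes equal to their share of the group: S_4 (6T7) additionally contains elements of type 4+2 (6 of its 24 elements, about 25% of primes); (C_3 x C_3) : C_4 (6T10) additionally contains elements of type 4+2, 3+1+1+1 (22 of its 36 elements, about 61% of primes); PSL(2,5) (6T12) additionally contains elements of type 5+1 (24 of its 60 elements, about 40% of primes); A_6 (6T15) additionally contains elements of type 5+1, 4+2, 3+1+1+1 (274 of its 360 elements, about 76% of primes). None of the 33 primes tested shows any such pattern (for each of these groups the chance of that is below 10^-4), which rules them out. Hence G = A_4 (6T4), of order 12. The Galois group A_4 (6T4) has order 12, so the splitting field has degree 12 over Q.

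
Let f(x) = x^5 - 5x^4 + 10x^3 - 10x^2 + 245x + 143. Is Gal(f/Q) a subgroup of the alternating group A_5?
The polynomial is irreducible of degree 5 over Q. Its discriminant is 271790899200000, which is not a perfect square. A Galois group lies in the alternating group exactly when the discriminant is a square in Q, so the Galois group (F_20) is not contained in A_5.

No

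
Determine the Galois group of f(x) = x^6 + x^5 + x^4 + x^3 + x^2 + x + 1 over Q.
C_6 (also written C6)

The polynomial f is an irreducible sextic over Q, so G = Gal(f/Q) is one of the 16 transitive subgroups 6T1, ..., 6T16 of S_6. The discriminant of f is -16807, which is not a perfect square, so G is not contained in A_6. The transitive groups of degree 6 not contained in A_6 are: C_6 (6T1, order 6), S_3 (6T2, order 6), D_6 (6T3, order 12), C_3 x S_3 (6T5, order 18), A_4 x C_2 (6T6, order 24), S_4 (6T8, order 24), S_3 x S_3 (6T9, order 36), S_4 x C_2 (6T11, order 48), (S_3 x S_3) : C_2 (6T13, order 72), PGL(2,5) (6T14, order 120), S_6 (6T16, order 720). By Dedekind's theorem, for a prime p not dividing disc(f) the degrees of the irreducible factors of f mod p form the cycle type of an element of G. Factoring f modulo the 37 such primes p <= 163 (skipping 7, which divides the discriminant), each new pattern first appears at: mod 2: f = (x^3 + x + 1)(x^3 + x^2 + 1), pattern 3+3; mod 3: f = (x^6 + x^5 + x^4 + x^3 + x^2 + x + 1), pattern 6; mod 13: f = (x^2 + 3x + 1)(x^2 + 5x + 1)(x^2 + 6x + 1), pattern 2+2+2; mod 29: f = (x + 4)(x + 5)(x + 6)(x + 9)(x + 13)(x + 22), pattern 1+1+1+1+1+1. No other pattern occurs in this range, so the set of observed cycle types is {3+3, 6, 2+2+2, 1+1+1+1+1+1}. The candidates containing elements of all these cycle types are C_6 (6T1) of order 6, D_6 (6T3) of order 12, C_3 x S_3 (6T5) of order 18, A_4 x C_2 (6T6) of order 24, S_3 x S_3 (6T9) of order 36, S_4 x C_2 (6T11) of order 48, (S_3 x S_3) : C_2 (6T13) of order 72, PGL(2,5) (6T14) of order 120, S_6 (6T16) of order 720; the others are excluded. The observed types are precisely the cycle types that occur in C_6 (6T1). Each of the other remaining candidates has further cycle types, and by the Chebotarev density theorem the matching factorization patterns would occur for a proportion of primes equal to their share of the group: D_6 (6T3) additionally contains elements of type 2+2+1+1 (3 of its 12 elements, about 25% of primes); C_3 x S_3 (6T5) additionally contains elements of type 3+1+1+1 (4 of its 18 elements, about 22% of primes); A_4 x C_2 (6T6) additionally contains elements of type 2+2+1+1, 2+1+1+1+1 (6 of its 24 elements, about 25% of primes); S_3 x S_3 (6T9) additionally contains elements of type 3+1+1+1, 2+2+1+1 (13 of its 36 elements, about 36% of primes); S_4 x C_2 (6T11) additionally contains elements of type 4+2, 4+1+1, 2+2+1+1, 2+1+1+1+1 (24 of its 48 elements, about 50% of primes); (S_3 x S_3) : C_2 (6T13) additionally contains elements of type 4+2, 3+2+1, 3+1+1+1, 2+2+1+1, 2+1+1+1+1 (49 of its 72 elements, about 68% of primes); PGL(2,5) (6T14) additionally contains elements of type 5+1, 4+1+1, 2+2+1+1 (69 of its 120 elements, about 58% of primes); S_6 (6T16) additionally contains elements of type 5+1, 4+2, 4+1+1, 3+2+1, 3+1+1+1, 2+2+1+1, 2+1+1+1+1 (544 of its 720 elements, about 76% of primes). None of the 37 primes tested shows any such pattern (for each of these groups the chance of that is below 10^-4), which rules them out. Hence G = C_6 (6T1), of order 6.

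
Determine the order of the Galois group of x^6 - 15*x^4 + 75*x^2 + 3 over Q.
The degree of the splitting field over Q equals the order of the Galois group, so first determine the group. The polynomial f is an irreducible sextic over Q, so G = Gal(f/Q) is one of the 16 transitive subgroups 6T1, ..., 6T16 of S_6. The discriminant of f is -37572373905408, which is not a perfect square, so G is not contained in A_6. The transitive groups of degree 6 not contained in A_6 are: C_6 (6T1, order 6), S_3 (6T2, order 6), D_6 (6T3, order 12), C_3 x S_3 (6T5, order 18), A_4 x C_2 (6T6, order 24), S_4 (6T8, order 24), S_3 x S_3 (6T9, order 36), S_4 x C_2 (6T11, order 48), (S_3 x S_3) : C_2 (6T13, order 72), PGL(2,5) (6T14, order 120), S_6 (6T16, order 720). By Dedekind's theorem, for a prime p not dividing disc(f) the degrees of the irreducible factors of f mod p form the cycle type of an element of G. Factoring f modulo the 23 such primes p <= 97 (skipping 2, 3, which divide the discriminant), each new pattern first appears at: mod 5: f = (x^2 + 2)(x^2 + x + 2)(x^2 + 4x + 2), pattern 2+2+2; mod 7: f = (x^3 + 2x^2 + 5x + 5)(x^3 + 5x^2 + 5x + 2), pattern 3+3; mod 31: f = (x + 7)(x + 12)(x + 15)(x + 16)(x + 19)(x + 24), pattern 1+1+1+1+1+1. No other pattern occurs in this range, so the set of observed cycle types is {2+2+2, 3+3, 1+1+1+1+1+1}. The candidates containing elements of all these cycle types are C_6 (6T1) of order 6, S_3 (6T2) of order 6, D_6 (6T3) of order 12, C_3 x S_3 (6T5) of order 18, A_4 x C_2 (6T6) of order 24, S_4 (6T8) of order 24, S_3 x S_3 (6T9) of order 36, S_4 x C_2 (6T11) of order 48, (S_3 x S_3) : C_2 (6T13) of order 72, PGL(2,5) (6T14) of order 120, S_6 (6T16) of order 720; the others are excluded. The observed types are precisely the cycle types that occur in S_3 (6T2). Each of the other remaining candidates has further cycle types, and by the Chebotarev density theorem the matching factorization patterns would occur for a proportion of primes equal to their share of the group: C_6 (6T1) additionally contains elements of type 6 (2 of its 6 elements, about 33% of primes); D_6 (6T3) additionally contains elements of type 6, 2+2+1+1 (5 of its 12 elements, about 42% of primes); C_3 x S_3 (6T5) additionally contains elements of type 6, 3+1+1+1 (10 of its 18 elements, about 56% of primes); A_4 x C_2 (6T6) additionally contains elements of type 6, 2+2+1+1, 2+1+1+1+1 (14 of its 24 elements, about 58% of primes); S_4 (6T8) additionally contains elements of type 4+1+1, 2+2+1+1 (9 of its 24 elements, about 38% of primes); S_3 x S_3 (6T9) additionally contains elements of type 6, 3+1+1+1, 2+2+1+1 (25 of its 36 elements, about 69% of primes); S_4 x C_2 (6T11) additionally contains elements of type 6, 4+2, 4+1+1, 2+2+1+1, 2+1+1+1+1 (32 of its 48 elements, about 67% of primes); (S_3 x S_3) : C_2 (6T13) additionally contains elements of type 6, 4+2, 3+2+1, 3+1+1+1, 2+2+1+1, 2+1+1+1+1 (61 of its 72 elements, about 85% of primes); PGL(2,5) (6T14) additionally contains elements of type 6, 5+1, 4+1+1, 2+2+1+1 (89 of its 120 elements, about 74% of primes); S_6 (6T16) additionally contains elements of type 6, 5+1, 4+2, 4+1+1, 3+2+1, 3+1+1+1, 2+2+1+1, 2+1+1+1+1 (664 of its 720 elements, about 92% of primes). None of the 23 primes tested shows any such pattern (for each of these groups the chance of that is below 10^-4), which rules them out. Hence G = S_3 (6T2), of order 6. The Galois group S_3 (6T2) has order 6, so the splitting field has degree 6 over Q.

6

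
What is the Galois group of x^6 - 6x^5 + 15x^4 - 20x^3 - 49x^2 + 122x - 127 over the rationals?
The polynomial f is an irreducible sextic over Q, so G = Gal(f/Q) is one of the 16 transitive subgroups 6T1, ..., 6T16 of S_6. The discriminant of f is 3603718079512576 = 60030976^2, a perfect square, so G is contained in A_6. The transitive groups of degree 6 contained in A_6 are: A_4 (6T4, order 12), S_4 (6T7, order 24), (C_3 x C_3) : C_4 (6T10, order 36), PSL(2,5) (6T12, order 60), A_6 (6T15, order 360). By Dedekind's theorem, for a prime p not dividing disc(f) the degrees of the irreducible factors of f mod p form the cycle type of an element of G. Factoring f modulo the 79 such primes p <= 419 (skipping 2, 229, which divide the discriminant), each new pattern first appears at: mod 3: f = (x^3 + x^2 + 2)(x^3 + 2x^2 + x + 1), pattern 3+3; mod 7: f = (x^2 + 5x + 3)(x^4 + 3x^3 + 4x^2 + 2), pattern 4+2; mod 23: f = (x + 4)(x + 17)(x^2 + 2)(x^2 + 19x + 6), pattern 2+2+1+1; mod 193: f = (x + 6)(x + 12)(x + 18)(x + 173)(x + 179)(x + 185), pattern 1+1+1+1+1+1. No other pattern occurs in this range, so the set of observed cycle types is {3+3, 4+2, 2+2+1+1, 1+1+1+1+1+1}. The candidates containing elements of all these cycle types are S_4 (6T7) of order 24, (C_3 x C_3) : C_4 (6T10) of order 36, A_6 (6T15) of order 360; the others are excluded. The observed types are precisely the cycle types that occur in S_4 (6T7). Each of the other remaining candidates has further cycle types, and by the Chebotarev density theorem the matching factorization patterns would occur for a proportion of primes equal to their share of the group: (C_3 x C_3) : C_4 (6T10) additionally contains elements of type 3+1+1+1 (4 of its 36 elements, about 11% of primes); A_6 (6T15) additionally contains elements of type 5+1, 3+1+1+1 (184 of its 360 elements, about 51% of primes). None of the 79 primes tested shows any such pattern (for each of these groups the chance of that is below 10^-4), which rules them out. Hence G = S_4 (6T7), of order 24.

S_4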